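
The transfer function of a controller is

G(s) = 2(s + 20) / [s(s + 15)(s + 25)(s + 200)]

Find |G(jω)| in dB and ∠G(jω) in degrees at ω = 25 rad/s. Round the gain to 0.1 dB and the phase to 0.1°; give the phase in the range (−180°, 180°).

-98.2 dB, -149.8°

At s = jω = j25:
zero (s+20): 20 + j25 → |·| = √(20²+25²) = √1025 ≈ 32.016, ∠ = arctan(25/20) ≈ 51.34°
pole (s+15): 15 + j25 → |·| = √(15²+25²) = √850 ≈ 29.155, ∠ = arctan(25/15) ≈ 59.04°
pole (s+25): 25 + j25 → |·| = √(25²+25²) = √1250 ≈ 35.355, ∠ = arctan(25/25) ≈ 45.00°
pole (s+200): 200 + j25 → |·| = √(200²+25²) = √40625 ≈ 201.56, ∠ = arctan(25/200) ≈ 7.13°
pole at origin: |s| = 25, ∠ = 90.00° (in denominator)
|G| = 2 · 32.016 / 5.1941e+06 ≈ 1.2328e-05
Gain = 20 log₁₀(1.2328e-05) ≈ -98.18 dB
∠G = 51.34° − 201.17° = -149.83°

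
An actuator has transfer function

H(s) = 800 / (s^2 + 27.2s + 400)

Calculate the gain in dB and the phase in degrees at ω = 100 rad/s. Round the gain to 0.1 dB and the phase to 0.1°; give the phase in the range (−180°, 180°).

-21.9 dB, -164.2°

At s = jω = j100:
quadratic: (j100)² + 27.2·j100 + 400 = -9600 + j2720 → |·| ≈ 9977.9, ∠ ≈ 164.18°
|H| = 800 / 9977.9 ≈ 0.080177
Gain = 20 log₁₀(0.080177) ≈ -21.92 dB
∠H = 0.00° − 164.18° = -164.18°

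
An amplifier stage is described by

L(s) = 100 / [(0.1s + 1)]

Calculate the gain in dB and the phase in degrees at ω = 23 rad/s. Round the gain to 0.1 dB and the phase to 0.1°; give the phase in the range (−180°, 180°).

At ω = 23 rad/s:
pole (1 + j23·0.1) = 1 + j2.3 → |·| ≈ 2.508, ∠ ≈ 66.50°
|L| = 100 · 1 / (2.508) ≈ 39.872
Gain = 20 log₁₀(39.872) ≈ 32.01 dB
∠L = (0°) − (66.50°) = -66.50°

32.0 dB, -66.5°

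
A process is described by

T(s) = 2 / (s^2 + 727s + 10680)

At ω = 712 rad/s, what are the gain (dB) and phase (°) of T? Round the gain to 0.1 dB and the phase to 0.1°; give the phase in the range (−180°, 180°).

Substitute s = j712:
Numerator: 2 = 2 + j0
Denominator: (j712)^2 + 727(j712) + 10680 = -496264 + j517624
|N| = √(2² + 0²) ≈ 2, ∠N ≈ 0.00°
|D| = √(496264² + 517624²) ≈ 7.1709e+05, ∠D ≈ 133.79°
|T| = 2 / 7.1709e+05 ≈ 2.7891e-06
Gain = 20 log₁₀(2.7891e-06) ≈ -111.09 dB
∠T = 0.00° − 133.79° = -133.79°

-111.1 dB, -133.8°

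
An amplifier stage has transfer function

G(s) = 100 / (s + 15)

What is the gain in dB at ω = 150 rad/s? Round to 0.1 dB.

-3.6 dB

Substitute s = j150:
Numerator: 100 = 100 + j0
Denominator: (j150) + 15 = 15 + j150
|N| = √(100² + 0²) ≈ 100, ∠N ≈ 0.00°
|D| = √(15² + 150²) ≈ 150.75, ∠D ≈ 84.29°
|G| = 100 / 150.75 ≈ 0.66335
Gain = 20 log₁₀(0.66335) ≈ -3.57 dB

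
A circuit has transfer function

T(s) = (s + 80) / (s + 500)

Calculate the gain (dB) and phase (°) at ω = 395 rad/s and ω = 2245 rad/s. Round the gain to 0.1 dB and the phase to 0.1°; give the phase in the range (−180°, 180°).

ω = 395: -4.0 dB, 40.2°; ω = 2245: -0.2 dB, 10.5°

At s = jω = j395:
zero (s+80): 80 + j395 → |·| = √(80²+395²) = √162425 ≈ 403.02, ∠ = arctan(395/80) ≈ 78.55°
pole (s+500): 500 + j395 → |·| = √(500²+395²) = √406025 ≈ 637.2, ∠ = arctan(395/500) ≈ 38.31°
|T| = 1 · 403.02 / 637.2 ≈ 0.63249
Gain = 20 log₁₀(0.63249) ≈ -3.98 dB
∠T = 78.55° − 38.31° = 40.24°

At s = jω = j2245:
zero (s+80): 80 + j2245 → |·| = √(80²+2245²) = √5046425 ≈ 2246.4, ∠ = arctan(2245/80) ≈ 87.96°
pole (s+500): 500 + j2245 → |·| = √(500²+2245²) = √5290025 ≈ 2300, ∠ = arctan(2245/500) ≈ 77.44°
|T| = 1 · 2246.4 / 2300 ≈ 0.9767
Gain = 20 log₁₀(0.9767) ≈ -0.20 dB
∠T = 87.96° − 77.44° = 10.52°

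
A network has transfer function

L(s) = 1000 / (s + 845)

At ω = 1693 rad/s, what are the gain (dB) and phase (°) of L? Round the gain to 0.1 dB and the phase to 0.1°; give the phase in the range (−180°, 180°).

Substitute s = j1693:
Numerator: 1000 = 1000 + j0
Denominator: (j1693) + 845 = 845 + j1693
|N| = √(1000² + 0²) ≈ 1000, ∠N ≈ 0.00°
|D| = √(845² + 1693²) ≈ 1892.2, ∠D ≈ 63.48°
|L| = 1000 / 1892.2 ≈ 0.52849
Gain = 20 log₁₀(0.52849) ≈ -5.54 dB
∠L = 0.00° − 63.48° = -63.48°

-5.5 dB, -63.5°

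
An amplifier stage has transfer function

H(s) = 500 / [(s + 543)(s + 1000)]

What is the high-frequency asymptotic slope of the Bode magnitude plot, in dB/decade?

-40 dB/decade

Each pole contributes −20 dB/decade at high frequency; each zero contributes +20 dB/decade.
Net: 0 zero(s) − 2 pole(s) → -40 dB/decade.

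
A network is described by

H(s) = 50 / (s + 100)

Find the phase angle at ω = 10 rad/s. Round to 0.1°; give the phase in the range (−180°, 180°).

At s = jω = j10:
pole (s+100): 100 + j10 → |·| = √(100²+10²) = √10100 ≈ 100.5, ∠ = arctan(10/100) ≈ 5.71°
∠H = 0.00° − 5.71° = -5.71°

-5.7°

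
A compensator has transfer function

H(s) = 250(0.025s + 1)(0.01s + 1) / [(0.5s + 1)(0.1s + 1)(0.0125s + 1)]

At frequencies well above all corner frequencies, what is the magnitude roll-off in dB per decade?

-20 dB/decade

Each pole contributes −20 dB/decade at high frequency; each zero contributes +20 dB/decade.
Net: 2 zero(s) − 3 pole(s) → -20 dB/decade.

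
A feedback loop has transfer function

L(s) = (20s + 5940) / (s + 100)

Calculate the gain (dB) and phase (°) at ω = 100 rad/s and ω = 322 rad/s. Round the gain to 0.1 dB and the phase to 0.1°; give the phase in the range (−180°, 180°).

ω = 100: 32.9 dB, -26.4°; ω = 322: 28.3 dB, -25.4°

Substitute s = j100:
Numerator: 20(j100) + 5940 = 5940 + j2000
Denominator: (j100) + 100 = 100 + j100
|N| = √(5940² + 2000²) ≈ 6267.7, ∠N ≈ 18.61°
|D| = √(100² + 100²) ≈ 141.42, ∠D ≈ 45.00°
|L| = 6267.7 / 141.42 ≈ 44.32
Gain = 20 log₁₀(44.32) ≈ 32.93 dB
∠L = 18.61° − 45.00° = -26.39°

Substitute s = j322:
Numerator: 20(j322) + 5940 = 5940 + j6440
Denominator: (j322) + 100 = 100 + j322
|N| = √(5940² + 6440²) ≈ 8761.1, ∠N ≈ 47.31°
|D| = √(100² + 322²) ≈ 337.17, ∠D ≈ 72.75°
|L| = 8761.1 / 337.17 ≈ 25.984
Gain = 20 log₁₀(25.984) ≈ 28.29 dB
∠L = 47.31° − 72.75° = -25.44°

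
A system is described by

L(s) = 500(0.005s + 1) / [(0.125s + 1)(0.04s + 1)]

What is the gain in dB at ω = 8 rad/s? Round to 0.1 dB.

50.6 dB

At ω = 8 rad/s:
zero (1 + j8·0.005) = 1 + j0.04 → |·| ≈ 1.0008, ∠ ≈ 2.29°
pole (1 + j8·0.125) = 1 + j1 → |·| ≈ 1.4142, ∠ ≈ 45.00°
pole (1 + j8·0.04) = 1 + j0.32 → |·| ≈ 1.05, ∠ ≈ 17.74°
|L| = 500 · 1.0008 / (1.4142 · 1.05) ≈ 336.99
Gain = 20 log₁₀(336.99) ≈ 50.55 dB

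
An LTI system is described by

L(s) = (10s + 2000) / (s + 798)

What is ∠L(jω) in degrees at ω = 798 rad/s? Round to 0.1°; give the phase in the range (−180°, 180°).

Substitute s = j798:
Numerator: 10(j798) + 2000 = 2000 + j7980
Denominator: (j798) + 798 = 798 + j798
|N| = √(2000² + 7980²) ≈ 8226.8, ∠N ≈ 75.93°
|D| = √(798² + 798²) ≈ 1128.5, ∠D ≈ 45.00°
∠L = 75.93° − 45.00° = 30.93°

30.9°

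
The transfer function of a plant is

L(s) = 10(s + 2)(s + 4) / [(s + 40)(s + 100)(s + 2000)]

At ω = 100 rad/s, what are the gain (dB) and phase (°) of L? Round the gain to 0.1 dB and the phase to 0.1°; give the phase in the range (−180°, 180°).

At s = jω = j100:
zero (s+2): 2 + j100 → |·| = √(2²+100²) = √10004 ≈ 100.02, ∠ = arctan(100/2) ≈ 88.85°
zero (s+4): 4 + j100 → |·| = √(4²+100²) = √10016 ≈ 100.08, ∠ = arctan(100/4) ≈ 87.71°
pole (s+40): 40 + j100 → |·| = √(40²+100²) = √11600 ≈ 107.7, ∠ = arctan(100/40) ≈ 68.20°
pole (s+100): 100 + j100 → |·| = √(100²+100²) = √20000 ≈ 141.42, ∠ = arctan(100/100) ≈ 45.00°
pole (s+2000): 2000 + j100 → |·| = √(2000²+100²) = √4010000 ≈ 2002.5, ∠ = arctan(100/2000) ≈ 2.86°
|L| = 10 · 10010 / 3.05e+07 ≈ 0.003282
Gain = 20 log₁₀(0.003282) ≈ -49.68 dB
∠L = 176.56° − 116.06° = 60.50°

-49.7 dB, 60.5°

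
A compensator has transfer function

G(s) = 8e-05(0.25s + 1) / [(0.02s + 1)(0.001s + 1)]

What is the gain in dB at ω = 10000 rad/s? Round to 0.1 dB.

At ω = 10000 rad/s:
zero (1 + j10000·0.25) = 1 + j2500 → |·| ≈ 2500, ∠ ≈ 89.98°
pole (1 + j10000·0.02) = 1 + j200 → |·| ≈ 200, ∠ ≈ 89.71°
pole (1 + j10000·0.001) = 1 + j10 → |·| ≈ 10.05, ∠ ≈ 84.29°
|G| = 8e-05 · 2500 / (200 · 10.05) ≈ 9.9502e-05
Gain = 20 log₁₀(9.9502e-05) ≈ -80.04 dB

-80.0 dB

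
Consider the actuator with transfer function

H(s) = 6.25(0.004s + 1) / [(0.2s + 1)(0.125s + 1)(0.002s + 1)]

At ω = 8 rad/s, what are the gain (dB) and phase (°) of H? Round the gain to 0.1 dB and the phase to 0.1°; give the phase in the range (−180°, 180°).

7.4 dB, -102.1°

At ω = 8 rad/s:
zero (1 + j8·0.004) = 1 + j0.032 → |·| ≈ 1.0005, ∠ ≈ 1.83°
pole (1 + j8·0.2) = 1 + j1.6 → |·| ≈ 1.8868, ∠ ≈ 57.99°
pole (1 + j8·0.125) = 1 + j1 → |·| ≈ 1.4142, ∠ ≈ 45.00°
pole (1 + j8·0.002) = 1 + j0.016 → |·| ≈ 1.0001, ∠ ≈ 0.92°
|H| = 6.25 · 1.0005 / (1.8868 · 1.4142 · 1.0001) ≈ 2.3432
Gain = 20 log₁₀(2.3432) ≈ 7.40 dB
∠H = (1.83°) − (57.99° + 45.00° + 0.92°) = -102.08°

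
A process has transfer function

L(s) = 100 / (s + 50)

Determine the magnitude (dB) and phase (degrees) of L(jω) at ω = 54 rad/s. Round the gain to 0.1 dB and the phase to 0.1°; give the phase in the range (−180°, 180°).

2.7 dB, -47.2°

Substitute s = j54:
Numerator: 100 = 100 + j0
Denominator: (j54) + 50 = 50 + j54
|N| = √(100² + 0²) ≈ 100, ∠N ≈ 0.00°
|D| = √(50² + 54²) ≈ 73.593, ∠D ≈ 47.20°
|L| = 100 / 73.593 ≈ 1.3588
Gain = 20 log₁₀(1.3588) ≈ 2.66 dB
∠L = 0.00° − 47.20° = -47.20°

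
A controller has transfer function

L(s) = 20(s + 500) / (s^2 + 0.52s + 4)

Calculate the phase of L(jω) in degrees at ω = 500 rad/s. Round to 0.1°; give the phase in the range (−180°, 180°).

-134.9°

At s = jω = j500:
zero (s+500): 500 + j500 → |·| = √(500²+500²) = √500000 ≈ 707.11, ∠ = arctan(500/500) ≈ 45.00°
quadratic: (j500)² + 0.52·j500 + 4 = -249996 + j260 → |·| ≈ 2.5e+05, ∠ ≈ 179.94°
∠L = 45.00° − 179.94° = -134.94°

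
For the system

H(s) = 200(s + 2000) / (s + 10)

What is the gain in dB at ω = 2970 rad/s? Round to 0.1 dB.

At s = jω = j2970:
zero (s+2000): 2000 + j2970 → |·| = √(2000²+2970²) = √12820900 ≈ 3580.6, ∠ = arctan(2970/2000) ≈ 56.04°
pole (s+10): 10 + j2970 → |·| = √(10²+2970²) = √8821000 ≈ 2970, ∠ = arctan(2970/10) ≈ 89.81°
|H| = 200 · 3580.6 / 2970 ≈ 241.12
Gain = 20 log₁₀(241.12) ≈ 47.64 dB

47.6 dB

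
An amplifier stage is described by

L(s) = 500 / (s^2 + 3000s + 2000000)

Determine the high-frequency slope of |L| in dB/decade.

Each pole contributes −20 dB/decade at high frequency; each zero contributes +20 dB/decade.
Net: 0 zero(s) − 2 pole(s) → -40 dB/decade.

-40 dB/decade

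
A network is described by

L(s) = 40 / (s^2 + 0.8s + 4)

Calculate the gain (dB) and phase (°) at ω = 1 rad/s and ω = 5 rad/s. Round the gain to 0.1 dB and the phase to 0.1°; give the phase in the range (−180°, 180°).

At s = jω = j1:
quadratic: (j1)² + 0.8·j1 + 4 = 3 + j0.8 → |·| ≈ 3.1048, ∠ ≈ 14.93°
|L| = 40 / 3.1048 ≈ 12.883
Gain = 20 log₁₀(12.883) ≈ 22.20 dB
∠L = 0.00° − 14.93° = -14.93°

At s = jω = j5:
quadratic: (j5)² + 0.8·j5 + 4 = -21 + j4 → |·| ≈ 21.378, ∠ ≈ 169.22°
|L| = 40 / 21.378 ≈ 1.8711
Gain = 20 log₁₀(1.8711) ≈ 5.44 dB
∠L = 0.00° − 169.22° = -169.22°

ω = 1: 22.2 dB, -14.9°; ω = 5: 5.4 dB, -169.2°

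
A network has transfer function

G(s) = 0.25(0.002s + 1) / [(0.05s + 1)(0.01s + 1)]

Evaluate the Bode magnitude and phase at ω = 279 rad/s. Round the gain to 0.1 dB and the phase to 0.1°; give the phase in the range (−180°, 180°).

At ω = 279 rad/s:
zero (1 + j279·0.002) = 1 + j0.558 → |·| ≈ 1.1451, ∠ ≈ 29.16°
pole (1 + j279·0.05) = 1 + j13.95 → |·| ≈ 13.986, ∠ ≈ 85.90°
pole (1 + j279·0.01) = 1 + j2.79 → |·| ≈ 2.9638, ∠ ≈ 70.28°
|G| = 0.25 · 1.1451 / (13.986 · 2.9638) ≈ 0.0069062
Gain = 20 log₁₀(0.0069062) ≈ -43.22 dB
∠G = (29.16°) − (85.90° + 70.28°) = -127.02°

-43.2 dB, -127.0°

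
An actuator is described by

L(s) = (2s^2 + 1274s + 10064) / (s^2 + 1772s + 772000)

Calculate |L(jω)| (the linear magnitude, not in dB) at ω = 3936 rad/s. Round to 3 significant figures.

1.93

Substitute s = j3936:
Numerator: 2(j3936)^2 + 1274(j3936) + 10064 = -30974128 + j5014464
Denominator: (j3936)^2 + 1772(j3936) + 772000 = -14720096 + j6974592
|N| = √(30974128² + 5014464²) ≈ 3.1377e+07, ∠N ≈ 170.80°
|D| = √(14720096² + 6974592²) ≈ 1.6289e+07, ∠D ≈ 154.65°
|L| = 3.1377e+07 / 1.6289e+07 ≈ 1.9263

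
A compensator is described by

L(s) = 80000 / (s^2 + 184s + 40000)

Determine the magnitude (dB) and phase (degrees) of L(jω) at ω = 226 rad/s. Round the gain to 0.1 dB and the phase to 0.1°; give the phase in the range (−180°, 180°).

5.4 dB, -104.9°

At s = jω = j226:
quadratic: (j226)² + 184·j226 + 40000 = -11076 + j41584 → |·| ≈ 43034, ∠ ≈ 104.91°
|L| = 80000 / 43034 ≈ 1.859
Gain = 20 log₁₀(1.859) ≈ 5.39 dB
∠L = 0.00° − 104.91° = -104.91°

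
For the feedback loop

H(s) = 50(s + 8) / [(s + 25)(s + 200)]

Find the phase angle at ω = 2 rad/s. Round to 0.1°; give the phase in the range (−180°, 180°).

At s = jω = j2:
zero (s+8): 8 + j2 → |·| = √(8²+2²) = √68 ≈ 8.2462, ∠ = arctan(2/8) ≈ 14.04°
pole (s+25): 25 + j2 → |·| = √(25²+2²) = √629 ≈ 25.08, ∠ = arctan(2/25) ≈ 4.57°
pole (s+200): 200 + j2 → |·| = √(200²+2²) = √40004 ≈ 200.01, ∠ = arctan(2/200) ≈ 0.57°
∠H = 14.04° − 5.14° = 8.90°

8.9°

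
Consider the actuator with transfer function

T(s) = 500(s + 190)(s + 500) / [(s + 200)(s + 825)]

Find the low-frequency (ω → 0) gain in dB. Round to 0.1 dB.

T(0) = 500·190·500 / (200·825) ≈ 287.88
20 log₁₀(287.88) ≈ 49.18 dB

49.2 dB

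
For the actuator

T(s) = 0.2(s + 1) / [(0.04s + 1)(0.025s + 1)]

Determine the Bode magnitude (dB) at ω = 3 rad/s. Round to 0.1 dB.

-4.1 dB

At ω = 3 rad/s:
zero (1 + j3·1) = 1 + j3 → |·| ≈ 3.1623, ∠ ≈ 71.57°
pole (1 + j3·0.04) = 1 + j0.12 → |·| ≈ 1.0072, ∠ ≈ 6.84°
pole (1 + j3·0.025) = 1 + j0.075 → |·| ≈ 1.0028, ∠ ≈ 4.29°
|T| = 0.2 · 3.1623 / (1.0072 · 1.0028) ≈ 0.62619
Gain = 20 log₁₀(0.62619) ≈ -4.07 dB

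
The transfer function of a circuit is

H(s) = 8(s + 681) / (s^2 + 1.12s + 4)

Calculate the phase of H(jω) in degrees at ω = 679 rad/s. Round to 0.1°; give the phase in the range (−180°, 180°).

-135.0°

At s = jω = j679:
zero (s+681): 681 + j679 → |·| = √(681²+679²) = √924802 ≈ 961.67, ∠ = arctan(679/681) ≈ 44.92°
quadratic: (j679)² + 1.12·j679 + 4 = -461037 + j760.48 → |·| ≈ 4.6104e+05, ∠ ≈ 179.91°
∠H = 44.92° − 179.91° = -134.99°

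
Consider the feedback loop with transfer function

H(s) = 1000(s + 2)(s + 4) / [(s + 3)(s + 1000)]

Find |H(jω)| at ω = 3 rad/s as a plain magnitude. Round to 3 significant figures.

4.25

At s = jω = j3:
zero (s+2): 2 + j3 → |·| = √(2²+3²) = √13 ≈ 3.6056, ∠ = arctan(3/2) ≈ 56.31°
zero (s+4): 4 + j3 → |·| = √(4²+3²) = √25 ≈ 5, ∠ = arctan(3/4) ≈ 36.87°
pole (s+3): 3 + j3 → |·| = √(3²+3²) = √18 ≈ 4.2426, ∠ = arctan(3/3) ≈ 45.00°
pole (s+1000): 1000 + j3 → |·| = √(1000²+3²) = √1000009 ≈ 1000, ∠ = arctan(3/1000) ≈ 0.17°
|H| = 1000 · 18.028 / 4242.6 ≈ 4.2493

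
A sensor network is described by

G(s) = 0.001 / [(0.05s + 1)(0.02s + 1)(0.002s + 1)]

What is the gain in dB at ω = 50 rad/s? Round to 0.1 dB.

At ω = 50 rad/s:
pole (1 + j50·0.05) = 1 + j2.5 → |·| ≈ 2.6926, ∠ ≈ 68.20°
pole (1 + j50·0.02) = 1 + j1 → |·| ≈ 1.4142, ∠ ≈ 45.00°
pole (1 + j50·0.002) = 1 + j0.1 → |·| ≈ 1.005, ∠ ≈ 5.71°
|G| = 0.001 · 1 / (2.6926 · 1.4142 · 1.005) ≈ 0.00026131
Gain = 20 log₁₀(0.00026131) ≈ -71.66 dB

-71.7 dB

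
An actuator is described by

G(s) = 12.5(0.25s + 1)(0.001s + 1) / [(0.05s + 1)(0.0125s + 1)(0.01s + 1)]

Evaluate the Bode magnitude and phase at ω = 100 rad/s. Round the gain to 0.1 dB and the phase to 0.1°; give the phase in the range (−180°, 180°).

At ω = 100 rad/s:
zero (1 + j100·0.25) = 1 + j25 → |·| ≈ 25.02, ∠ ≈ 87.71°
zero (1 + j100·0.001) = 1 + j0.1 → |·| ≈ 1.005, ∠ ≈ 5.71°
pole (1 + j100·0.05) = 1 + j5 → |·| ≈ 5.099, ∠ ≈ 78.69°
pole (1 + j100·0.0125) = 1 + j1.25 → |·| ≈ 1.6008, ∠ ≈ 51.34°
pole (1 + j100·0.01) = 1 + j1 → |·| ≈ 1.4142, ∠ ≈ 45.00°
|G| = 12.5 · 25.02 · 1.005 / (5.099 · 1.6008 · 1.4142) ≈ 27.229
Gain = 20 log₁₀(27.229) ≈ 28.70 dB
∠G = (87.71° + 5.71°) − (78.69° + 51.34° + 45.00°) = -81.61°

28.7 dB, -81.6°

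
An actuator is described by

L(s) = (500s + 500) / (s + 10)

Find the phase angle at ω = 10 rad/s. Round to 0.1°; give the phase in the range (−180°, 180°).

Substitute s = j10:
Numerator: 500(j10) + 500 = 500 + j5000
Denominator: (j10) + 10 = 10 + j10
|N| = √(500² + 5000²) ≈ 5024.9, ∠N ≈ 84.29°
|D| = √(10² + 10²) ≈ 14.142, ∠D ≈ 45.00°
∠L = 84.29° − 45.00° = 39.29°

39.3°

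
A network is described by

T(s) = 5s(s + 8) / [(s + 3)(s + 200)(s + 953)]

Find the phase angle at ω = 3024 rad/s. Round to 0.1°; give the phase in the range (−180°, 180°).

At s = jω = j3024:
zero (s+8): 8 + j3024 → |·| = √(8²+3024²) = √9144640 ≈ 3024, ∠ = arctan(3024/8) ≈ 89.85°
zero at origin: s = j3024 → |·| = 3024, ∠ = 90.00°
pole (s+3): 3 + j3024 → |·| = √(3²+3024²) = √9144585 ≈ 3024, ∠ = arctan(3024/3) ≈ 89.94°
pole (s+200): 200 + j3024 → |·| = √(200²+3024²) = √9184576 ≈ 3030.6, ∠ = arctan(3024/200) ≈ 86.22°
pole (s+953): 953 + j3024 → |·| = √(953²+3024²) = √10052785 ≈ 3170.6, ∠ = arctan(3024/953) ≈ 72.51°
∠T = 179.85° − 248.67° = -68.82°

-68.8°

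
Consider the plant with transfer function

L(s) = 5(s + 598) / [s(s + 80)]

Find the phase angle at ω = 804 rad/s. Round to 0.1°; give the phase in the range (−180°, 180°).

-121.0°

At s = jω = j804:
zero (s+598): 598 + j804 → |·| = √(598²+804²) = √1004020 ≈ 1002, ∠ = arctan(804/598) ≈ 53.36°
pole (s+80): 80 + j804 → |·| = √(80²+804²) = √652816 ≈ 807.97, ∠ = arctan(804/80) ≈ 84.32°
pole at origin: |s| = 804, ∠ = 90.00° (in denominator)
∠L = 53.36° − 174.32° = -120.96°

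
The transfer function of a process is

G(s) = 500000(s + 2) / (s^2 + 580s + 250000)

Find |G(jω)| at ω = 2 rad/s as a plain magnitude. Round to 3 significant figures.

5.66

At s = jω = j2:
zero (s+2): 2 + j2 → |·| = √(2²+2²) = √8 ≈ 2.8284, ∠ = arctan(2/2) ≈ 45.00°
quadratic: (j2)² + 580·j2 + 250000 = 249996 + j1160 → |·| ≈ 2.5e+05, ∠ ≈ 0.27°
|G| = 500000 · 2.8284 / 2.5e+05 ≈ 5.6568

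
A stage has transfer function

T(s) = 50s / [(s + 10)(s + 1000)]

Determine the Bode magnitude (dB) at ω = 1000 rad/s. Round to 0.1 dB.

-29.0 dB

At s = jω = j1000:
zero at origin: s = j1000 → |·| = 1000, ∠ = 90.00°
pole (s+10): 10 + j1000 → |·| = √(10²+1000²) = √1000100 ≈ 1000, ∠ = arctan(1000/10) ≈ 89.43°
pole (s+1000): 1000 + j1000 → |·| = √(1000²+1000²) = √2000000 ≈ 1414.2, ∠ = arctan(1000/1000) ≈ 45.00°
|T| = 50 · 1000 / 1.4142e+06 ≈ 0.035356
Gain = 20 log₁₀(0.035356) ≈ -29.03 dB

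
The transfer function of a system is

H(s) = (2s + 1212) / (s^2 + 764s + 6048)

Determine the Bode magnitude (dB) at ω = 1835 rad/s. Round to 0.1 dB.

Substitute s = j1835:
Numerator: 2(j1835) + 1212 = 1212 + j3670
Denominator: (j1835)^2 + 764(j1835) + 6048 = -3361177 + j1401940
|N| = √(1212² + 3670²) ≈ 3865, ∠N ≈ 71.72°
|D| = √(3361177² + 1401940²) ≈ 3.6418e+06, ∠D ≈ 157.36°
|H| = 3865 / 3.6418e+06 ≈ 0.0010613
Gain = 20 log₁₀(0.0010613) ≈ -59.48 dB

-59.5 dB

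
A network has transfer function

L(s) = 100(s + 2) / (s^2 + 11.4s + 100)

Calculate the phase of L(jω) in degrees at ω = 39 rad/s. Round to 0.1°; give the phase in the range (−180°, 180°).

-75.6°

At s = jω = j39:
zero (s+2): 2 + j39 → |·| = √(2²+39²) = √1525 ≈ 39.051, ∠ = arctan(39/2) ≈ 87.06°
quadratic: (j39)² + 11.4·j39 + 100 = -1421 + j444.6 → |·| ≈ 1488.9, ∠ ≈ 162.63°
∠L = 87.06° − 162.63° = -75.57°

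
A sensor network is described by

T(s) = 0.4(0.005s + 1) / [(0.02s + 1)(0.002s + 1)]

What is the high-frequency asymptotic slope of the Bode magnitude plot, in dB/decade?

Each pole contributes −20 dB/decade at high frequency; each zero contributes +20 dB/decade.
Net: 1 zero(s) − 2 pole(s) → -20 dB/decade.

-20 dB/decade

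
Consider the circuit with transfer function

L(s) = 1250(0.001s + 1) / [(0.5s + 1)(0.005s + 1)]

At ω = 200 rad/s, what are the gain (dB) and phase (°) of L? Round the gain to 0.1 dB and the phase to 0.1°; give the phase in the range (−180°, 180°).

At ω = 200 rad/s:
zero (1 + j200·0.001) = 1 + j0.2 → |·| ≈ 1.0198, ∠ ≈ 11.31°
pole (1 + j200·0.5) = 1 + j100 → |·| ≈ 100, ∠ ≈ 89.43°
pole (1 + j200·0.005) = 1 + j1 → |·| ≈ 1.4142, ∠ ≈ 45.00°
|L| = 1250 · 1.0198 / (100 · 1.4142) ≈ 9.0139
Gain = 20 log₁₀(9.0139) ≈ 19.10 dB
∠L = (11.31°) − (89.43° + 45.00°) = -123.12°

19.1 dB, -123.1°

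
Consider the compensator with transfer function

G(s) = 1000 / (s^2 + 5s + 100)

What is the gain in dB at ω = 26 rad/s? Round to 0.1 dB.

At s = jω = j26:
quadratic: (j26)² + 5·j26 + 100 = -576 + j130 → |·| ≈ 590.49, ∠ ≈ 167.28°
|G| = 1000 / 590.49 ≈ 1.6935
Gain = 20 log₁₀(1.6935) ≈ 4.58 dB

4.6 dB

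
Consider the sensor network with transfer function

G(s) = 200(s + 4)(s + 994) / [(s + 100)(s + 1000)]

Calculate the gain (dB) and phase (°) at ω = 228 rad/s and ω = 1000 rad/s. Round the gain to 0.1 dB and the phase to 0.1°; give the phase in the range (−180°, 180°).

ω = 228: 45.2 dB, 22.8°; ω = 1000: 46.0 dB, 5.7°

At s = jω = j228:
zero (s+4): 4 + j228 → |·| = √(4²+228²) = √52000 ≈ 228.04, ∠ = arctan(228/4) ≈ 88.99°
zero (s+994): 994 + j228 → |·| = √(994²+228²) = √1040020 ≈ 1019.8, ∠ = arctan(228/994) ≈ 12.92°
pole (s+100): 100 + j228 → |·| = √(100²+228²) = √61984 ≈ 248.97, ∠ = arctan(228/100) ≈ 66.32°
pole (s+1000): 1000 + j228 → |·| = √(1000²+228²) = √1051984 ≈ 1025.7, ∠ = arctan(228/1000) ≈ 12.84°
|G| = 200 · 2.3256e+05 / 2.5537e+05 ≈ 182.14
Gain = 20 log₁₀(182.14) ≈ 45.21 dB
∠G = 101.91° − 79.16° = 22.75°

At s = jω = j1000:
zero (s+4): 4 + j1000 → |·| = √(4²+1000²) = √1000016 ≈ 1000, ∠ = arctan(1000/4) ≈ 89.77°
zero (s+994): 994 + j1000 → |·| = √(994²+1000²) = √1988036 ≈ 1410, ∠ = arctan(1000/994) ≈ 45.17°
pole (s+100): 100 + j1000 → |·| = √(100²+1000²) = √1010000 ≈ 1005, ∠ = arctan(1000/100) ≈ 84.29°
pole (s+1000): 1000 + j1000 → |·| = √(1000²+1000²) = √2000000 ≈ 1414.2, ∠ = arctan(1000/1000) ≈ 45.00°
|G| = 200 · 1.41e+06 / 1.4213e+06 ≈ 198.41
Gain = 20 log₁₀(198.41) ≈ 45.95 dB
∠G = 134.94° − 129.29° = 5.65°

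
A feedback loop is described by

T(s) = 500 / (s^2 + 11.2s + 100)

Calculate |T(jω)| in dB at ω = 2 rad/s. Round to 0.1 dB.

14.1 dB

At s = jω = j2:
quadratic: (j2)² + 11.2·j2 + 100 = 96 + j22.4 → |·| ≈ 98.579, ∠ ≈ 13.13°
|T| = 500 / 98.579 ≈ 5.0721
Gain = 20 log₁₀(5.0721) ≈ 14.10 dB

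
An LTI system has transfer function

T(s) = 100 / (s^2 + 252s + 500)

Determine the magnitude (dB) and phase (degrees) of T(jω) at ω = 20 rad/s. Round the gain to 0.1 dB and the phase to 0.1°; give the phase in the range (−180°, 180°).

-34.1 dB, -88.9°

Substitute s = j20:
Numerator: 100 = 100 + j0
Denominator: (j20)^2 + 252(j20) + 500 = 100 + j5040
|N| = √(100² + 0²) ≈ 100, ∠N ≈ 0.00°
|D| = √(100² + 5040²) ≈ 5041, ∠D ≈ 88.86°
|T| = 100 / 5041 ≈ 0.019837
Gain = 20 log₁₀(0.019837) ≈ -34.05 dB
∠T = 0.00° − 88.86° = -88.86°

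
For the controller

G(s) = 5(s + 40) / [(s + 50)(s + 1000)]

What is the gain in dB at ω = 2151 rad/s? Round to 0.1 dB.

At s = jω = j2151:
zero (s+40): 40 + j2151 → |·| = √(40²+2151²) = √4628401 ≈ 2151.4, ∠ = arctan(2151/40) ≈ 88.93°
pole (s+50): 50 + j2151 → |·| = √(50²+2151²) = √4629301 ≈ 2151.6, ∠ = arctan(2151/50) ≈ 88.67°
pole (s+1000): 1000 + j2151 → |·| = √(1000²+2151²) = √5626801 ≈ 2372.1, ∠ = arctan(2151/1000) ≈ 65.07°
|G| = 5 · 2151.4 / 5.1038e+06 ≈ 0.0021076
Gain = 20 log₁₀(0.0021076) ≈ -53.52 dB

-53.5 dB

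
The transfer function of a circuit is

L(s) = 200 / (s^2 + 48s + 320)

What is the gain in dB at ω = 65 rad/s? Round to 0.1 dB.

-28.0 dB

Substitute s = j65:
Numerator: 200 = 200 + j0
Denominator: (j65)^2 + 48(j65) + 320 = -3905 + j3120
|N| = √(200² + 0²) ≈ 200, ∠N ≈ 0.00°
|D| = √(3905² + 3120²) ≈ 4998.3, ∠D ≈ 141.38°
|L| = 200 / 4998.3 ≈ 0.040014
Gain = 20 log₁₀(0.040014) ≈ -27.96 dB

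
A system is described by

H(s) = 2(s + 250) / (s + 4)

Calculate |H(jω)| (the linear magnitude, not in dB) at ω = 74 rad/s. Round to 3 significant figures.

7.04

At s = jω = j74:
zero (s+250): 250 + j74 → |·| = √(250²+74²) = √67976 ≈ 260.72, ∠ = arctan(74/250) ≈ 16.49°
pole (s+4): 4 + j74 → |·| = √(4²+74²) = √5492 ≈ 74.108, ∠ = arctan(74/4) ≈ 86.91°
|H| = 2 · 260.72 / 74.108 ≈ 7.0362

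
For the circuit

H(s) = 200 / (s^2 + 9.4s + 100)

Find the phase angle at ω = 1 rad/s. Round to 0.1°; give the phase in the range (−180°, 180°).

At s = jω = j1:
quadratic: (j1)² + 9.4·j1 + 100 = 99 + j9.4 → |·| ≈ 99.445, ∠ ≈ 5.42°
∠H = 0.00° − 5.42° = -5.42°

-5.4°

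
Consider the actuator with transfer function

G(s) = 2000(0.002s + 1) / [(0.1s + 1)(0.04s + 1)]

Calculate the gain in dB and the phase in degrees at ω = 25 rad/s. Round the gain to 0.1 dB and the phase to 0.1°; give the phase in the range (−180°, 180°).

At ω = 25 rad/s:
zero (1 + j25·0.002) = 1 + j0.05 → |·| ≈ 1.0012, ∠ ≈ 2.86°
pole (1 + j25·0.1) = 1 + j2.5 → |·| ≈ 2.6926, ∠ ≈ 68.20°
pole (1 + j25·0.04) = 1 + j1 → |·| ≈ 1.4142, ∠ ≈ 45.00°
|G| = 2000 · 1.0012 / (2.6926 · 1.4142) ≈ 525.86
Gain = 20 log₁₀(525.86) ≈ 54.42 dB
∠G = (2.86°) − (68.20° + 45.00°) = -110.34°

54.4 dB, -110.3°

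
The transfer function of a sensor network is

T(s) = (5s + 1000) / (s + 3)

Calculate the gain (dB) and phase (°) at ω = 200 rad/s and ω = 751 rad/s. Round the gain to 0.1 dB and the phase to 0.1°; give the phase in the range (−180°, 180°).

Substitute s = j200:
Numerator: 5(j200) + 1000 = 1000 + j1000
Denominator: (j200) + 3 = 3 + j200
|N| = √(1000² + 1000²) ≈ 1414.2, ∠N ≈ 45.00°
|D| = √(3² + 200²) ≈ 200.02, ∠D ≈ 89.14°
|T| = 1414.2 / 200.02 ≈ 7.0703
Gain = 20 log₁₀(7.0703) ≈ 16.99 dB
∠T = 45.00° − 89.14° = -44.14°

Substitute s = j751:
Numerator: 5(j751) + 1000 = 1000 + j3755
Denominator: (j751) + 3 = 3 + j751
|N| = √(1000² + 3755²) ≈ 3885.9, ∠N ≈ 75.09°
|D| = √(3² + 751²) ≈ 751.01, ∠D ≈ 89.77°
|T| = 3885.9 / 751.01 ≈ 5.1742
Gain = 20 log₁₀(5.1742) ≈ 14.28 dB
∠T = 75.09° − 89.77° = -14.68°

ω = 200: 17.0 dB, -44.1°; ω = 751: 14.3 dB, -14.7°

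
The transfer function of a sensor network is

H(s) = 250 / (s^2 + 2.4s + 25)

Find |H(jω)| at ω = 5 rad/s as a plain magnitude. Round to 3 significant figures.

At s = jω = j5:
quadratic: (j5)² + 2.4·j5 + 25 = 0 + j12 → |·| ≈ 12, ∠ ≈ 90.00°
|H| = 250 / 12 ≈ 20.833

20.8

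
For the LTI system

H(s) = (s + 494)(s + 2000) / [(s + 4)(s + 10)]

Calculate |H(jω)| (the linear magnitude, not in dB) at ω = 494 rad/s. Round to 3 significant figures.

At s = jω = j494:
zero (s+494): 494 + j494 → |·| = √(494²+494²) = √488072 ≈ 698.62, ∠ = arctan(494/494) ≈ 45.00°
zero (s+2000): 2000 + j494 → |·| = √(2000²+494²) = √4244036 ≈ 2060.1, ∠ = arctan(494/2000) ≈ 13.87°
pole (s+4): 4 + j494 → |·| = √(4²+494²) = √244052 ≈ 494.02, ∠ = arctan(494/4) ≈ 89.54°
pole (s+10): 10 + j494 → |·| = √(10²+494²) = √244136 ≈ 494.1, ∠ = arctan(494/10) ≈ 88.84°
|H| = 1 · 1.4392e+06 / 2.441e+05 ≈ 5.8959

5.90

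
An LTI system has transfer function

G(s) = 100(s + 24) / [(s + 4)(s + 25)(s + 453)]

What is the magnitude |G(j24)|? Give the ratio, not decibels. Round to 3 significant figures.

0.00887

At s = jω = j24:
zero (s+24): 24 + j24 → |·| = √(24²+24²) = √1152 ≈ 33.941, ∠ = arctan(24/24) ≈ 45.00°
pole (s+4): 4 + j24 → |·| = √(4²+24²) = √592 ≈ 24.331, ∠ = arctan(24/4) ≈ 80.54°
pole (s+25): 25 + j24 → |·| = √(25²+24²) = √1201 ≈ 34.655, ∠ = arctan(24/25) ≈ 43.83°
pole (s+453): 453 + j24 → |·| = √(453²+24²) = √205785 ≈ 453.64, ∠ = arctan(24/453) ≈ 3.03°
|G| = 100 · 33.941 / 3.8251e+05 ≈ 0.0088732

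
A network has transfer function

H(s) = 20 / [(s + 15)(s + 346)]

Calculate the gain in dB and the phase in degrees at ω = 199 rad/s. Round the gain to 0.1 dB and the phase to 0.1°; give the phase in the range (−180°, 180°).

At s = jω = j199:
pole (s+15): 15 + j199 → |·| = √(15²+199²) = √39826 ≈ 199.56, ∠ = arctan(199/15) ≈ 85.69°
pole (s+346): 346 + j199 → |·| = √(346²+199²) = √159317 ≈ 399.15, ∠ = arctan(199/346) ≈ 29.91°
|H| = 20 / 79654 ≈ 0.00025109
Gain = 20 log₁₀(0.00025109) ≈ -72.00 dB
∠H = 0.00° − 115.60° = -115.60°

-72.0 dB, -115.6°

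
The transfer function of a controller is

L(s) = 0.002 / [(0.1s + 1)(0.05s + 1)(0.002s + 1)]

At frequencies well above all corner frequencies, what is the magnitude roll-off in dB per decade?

Each pole contributes −20 dB/decade at high frequency; each zero contributes +20 dB/decade.
Net: 0 zero(s) − 3 pole(s) → -60 dB/decade.

-60 dB/decade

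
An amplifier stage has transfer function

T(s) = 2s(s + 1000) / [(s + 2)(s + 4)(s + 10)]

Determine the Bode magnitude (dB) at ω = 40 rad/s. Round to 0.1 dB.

1.6 dB

At s = jω = j40:
zero (s+1000): 1000 + j40 → |·| = √(1000²+40²) = √1001600 ≈ 1000.8, ∠ = arctan(40/1000) ≈ 2.29°
zero at origin: s = j40 → |·| = 40, ∠ = 90.00°
pole (s+2): 2 + j40 → |·| = √(2²+40²) = √1604 ≈ 40.05, ∠ = arctan(40/2) ≈ 87.14°
pole (s+4): 4 + j40 → |·| = √(4²+40²) = √1616 ≈ 40.2, ∠ = arctan(40/4) ≈ 84.29°
pole (s+10): 10 + j40 → |·| = √(10²+40²) = √1700 ≈ 41.231, ∠ = arctan(40/10) ≈ 75.96°
|T| = 2 · 40032 / 66382 ≈ 1.2061
Gain = 20 log₁₀(1.2061) ≈ 1.63 dB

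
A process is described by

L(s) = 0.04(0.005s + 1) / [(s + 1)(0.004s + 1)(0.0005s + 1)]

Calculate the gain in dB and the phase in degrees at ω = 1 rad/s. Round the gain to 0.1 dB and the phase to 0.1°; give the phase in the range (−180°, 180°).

-31.0 dB, -45.0°

At ω = 1 rad/s:
zero (1 + j1·0.005) = 1 + j0.005 → |·| ≈ 1, ∠ ≈ 0.29°
pole (1 + j1·1) = 1 + j1 → |·| ≈ 1.4142, ∠ ≈ 45.00°
pole (1 + j1·0.004) = 1 + j0.004 → |·| ≈ 1, ∠ ≈ 0.23°
pole (1 + j1·0.0005) = 1 + j0.0005 → |·| ≈ 1, ∠ ≈ 0.03°
|L| = 0.04 · 1 / (1.4142 · 1 · 1) ≈ 0.028285
Gain = 20 log₁₀(0.028285) ≈ -30.97 dB
∠L = (0.29°) − (45.00° + 0.23° + 0.03°) = -44.97°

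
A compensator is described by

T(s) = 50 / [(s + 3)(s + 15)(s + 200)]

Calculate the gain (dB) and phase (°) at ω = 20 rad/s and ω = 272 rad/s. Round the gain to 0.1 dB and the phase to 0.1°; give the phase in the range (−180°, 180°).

At s = jω = j20:
pole (s+3): 3 + j20 → |·| = √(3²+20²) = √409 ≈ 20.224, ∠ = arctan(20/3) ≈ 81.47°
pole (s+15): 15 + j20 → |·| = √(15²+20²) = √625 ≈ 25, ∠ = arctan(20/15) ≈ 53.13°
pole (s+200): 200 + j20 → |·| = √(200²+20²) = √40400 ≈ 201, ∠ = arctan(20/200) ≈ 5.71°
|T| = 50 / 1.0163e+05 ≈ 0.00049198
Gain = 20 log₁₀(0.00049198) ≈ -66.16 dB
∠T = 0.00° − 140.31° = -140.31°

At s = jω = j272:
pole (s+3): 3 + j272 → |·| = √(3²+272²) = √73993 ≈ 272.02, ∠ = arctan(272/3) ≈ 89.37°
pole (s+15): 15 + j272 → |·| = √(15²+272²) = √74209 ≈ 272.41, ∠ = arctan(272/15) ≈ 86.84°
pole (s+200): 200 + j272 → |·| = √(200²+272²) = √113984 ≈ 337.62, ∠ = arctan(272/200) ≈ 53.67°
|T| = 50 / 2.5018e+07 ≈ 1.9986e-06
Gain = 20 log₁₀(1.9986e-06) ≈ -113.99 dB
∠T = 0.00° − 229.88° = -229.88° ≡ 130.12° (principal value)

ω = 20: -66.2 dB, -140.3°; ω = 272: -114.0 dB, 130.1°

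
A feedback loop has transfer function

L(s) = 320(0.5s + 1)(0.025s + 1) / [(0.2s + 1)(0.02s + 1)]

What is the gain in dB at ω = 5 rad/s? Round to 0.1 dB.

At ω = 5 rad/s:
zero (1 + j5·0.5) = 1 + j2.5 → |·| ≈ 2.6926, ∠ ≈ 68.20°
zero (1 + j5·0.025) = 1 + j0.125 → |·| ≈ 1.0078, ∠ ≈ 7.13°
pole (1 + j5·0.2) = 1 + j1 → |·| ≈ 1.4142, ∠ ≈ 45.00°
pole (1 + j5·0.02) = 1 + j0.1 → |·| ≈ 1.005, ∠ ≈ 5.71°
|L| = 320 · 2.6926 · 1.0078 / (1.4142 · 1.005) ≈ 610.97
Gain = 20 log₁₀(610.97) ≈ 55.72 dB

55.7 dB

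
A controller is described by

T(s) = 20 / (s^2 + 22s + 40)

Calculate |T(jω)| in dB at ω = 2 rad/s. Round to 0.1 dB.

-9.1 dB

Substitute s = j2:
Numerator: 20 = 20 + j0
Denominator: (j2)^2 + 22(j2) + 40 = 36 + j44
|N| = √(20² + 0²) ≈ 20, ∠N ≈ 0.00°
|D| = √(36² + 44²) ≈ 56.851, ∠D ≈ 50.71°
|T| = 20 / 56.851 ≈ 0.3518
Gain = 20 log₁₀(0.3518) ≈ -9.07 dB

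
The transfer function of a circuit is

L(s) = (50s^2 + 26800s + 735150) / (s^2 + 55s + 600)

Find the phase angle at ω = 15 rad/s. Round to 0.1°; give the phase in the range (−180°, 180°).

Substitute s = j15:
Numerator: 50(j15)^2 + 26800(j15) + 735150 = 723900 + j402000
Denominator: (j15)^2 + 55(j15) + 600 = 375 + j825
|N| = √(723900² + 402000²) ≈ 8.2803e+05, ∠N ≈ 29.04°
|D| = √(375² + 825²) ≈ 906.23, ∠D ≈ 65.56°
∠L = 29.04° − 65.56° = -36.52°

-36.5°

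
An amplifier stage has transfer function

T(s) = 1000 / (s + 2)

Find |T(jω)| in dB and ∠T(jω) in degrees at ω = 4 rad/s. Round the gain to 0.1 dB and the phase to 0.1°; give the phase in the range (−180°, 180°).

47.0 dB, -63.4°

At s = jω = j4:
pole (s+2): 2 + j4 → |·| = √(2²+4²) = √20 ≈ 4.4721, ∠ = arctan(4/2) ≈ 63.43°
|T| = 1000 / 4.4721 ≈ 223.61
Gain = 20 log₁₀(223.61) ≈ 46.99 dB
∠T = 0.00° − 63.43° = -63.43°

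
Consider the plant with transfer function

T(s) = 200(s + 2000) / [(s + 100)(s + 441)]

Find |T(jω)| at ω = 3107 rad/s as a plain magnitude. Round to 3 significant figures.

At s = jω = j3107:
zero (s+2000): 2000 + j3107 → |·| = √(2000²+3107²) = √13653449 ≈ 3695.1, ∠ = arctan(3107/2000) ≈ 57.23°
pole (s+100): 100 + j3107 → |·| = √(100²+3107²) = √9663449 ≈ 3108.6, ∠ = arctan(3107/100) ≈ 88.16°
pole (s+441): 441 + j3107 → |·| = √(441²+3107²) = √9847930 ≈ 3138.1, ∠ = arctan(3107/441) ≈ 81.92°
|T| = 200 · 3695.1 / 9.7551e+06 ≈ 0.075757

0.0758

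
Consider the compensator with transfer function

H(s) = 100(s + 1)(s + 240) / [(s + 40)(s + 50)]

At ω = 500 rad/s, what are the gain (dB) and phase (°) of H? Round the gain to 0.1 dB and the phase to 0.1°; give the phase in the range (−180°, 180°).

40.8 dB, -15.5°

At s = jω = j500:
zero (s+1): 1 + j500 → |·| = √(1²+500²) = √250001 ≈ 500, ∠ = arctan(500/1) ≈ 89.89°
zero (s+240): 240 + j500 → |·| = √(240²+500²) = √307600 ≈ 554.62, ∠ = arctan(500/240) ≈ 64.36°
pole (s+40): 40 + j500 → |·| = √(40²+500²) = √251600 ≈ 501.6, ∠ = arctan(500/40) ≈ 85.43°
pole (s+50): 50 + j500 → |·| = √(50²+500²) = √252500 ≈ 502.49, ∠ = arctan(500/50) ≈ 84.29°
|H| = 100 · 2.7731e+05 / 2.5205e+05 ≈ 110.02
Gain = 20 log₁₀(110.02) ≈ 40.83 dB
∠H = 154.25° − 169.72° = -15.47°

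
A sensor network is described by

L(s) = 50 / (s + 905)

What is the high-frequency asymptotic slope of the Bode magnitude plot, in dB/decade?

-20 dB/decade

Each pole contributes −20 dB/decade at high frequency; each zero contributes +20 dB/decade.
Net: 0 zero(s) − 1 pole(s) → -20 dB/decade.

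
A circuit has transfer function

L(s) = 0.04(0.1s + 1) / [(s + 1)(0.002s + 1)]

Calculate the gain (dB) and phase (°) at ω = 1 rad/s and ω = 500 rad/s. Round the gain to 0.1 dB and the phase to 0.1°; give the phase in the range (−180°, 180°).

At ω = 1 rad/s:
zero (1 + j1·0.1) = 1 + j0.1 → |·| ≈ 1.005, ∠ ≈ 5.71°
pole (1 + j1·1) = 1 + j1 → |·| ≈ 1.4142, ∠ ≈ 45.00°
pole (1 + j1·0.002) = 1 + j0.002 → |·| ≈ 1, ∠ ≈ 0.11°
|L| = 0.04 · 1.005 / (1.4142 · 1) ≈ 0.028426
Gain = 20 log₁₀(0.028426) ≈ -30.93 dB
∠L = (5.71°) − (45.00° + 0.11°) = -39.40°

At ω = 500 rad/s:
zero (1 + j500·0.1) = 1 + j50 → |·| ≈ 50.01, ∠ ≈ 88.85°
pole (1 + j500·1) = 1 + j500 → |·| ≈ 500, ∠ ≈ 89.89°
pole (1 + j500·0.002) = 1 + j1 → |·| ≈ 1.4142, ∠ ≈ 45.00°
|L| = 0.04 · 50.01 / (500 · 1.4142) ≈ 0.002829
Gain = 20 log₁₀(0.002829) ≈ -50.97 dB
∠L = (88.85°) − (89.89° + 45.00°) = -46.04°

ω = 1: -30.9 dB, -39.4°; ω = 500: -51.0 dB, -46.0°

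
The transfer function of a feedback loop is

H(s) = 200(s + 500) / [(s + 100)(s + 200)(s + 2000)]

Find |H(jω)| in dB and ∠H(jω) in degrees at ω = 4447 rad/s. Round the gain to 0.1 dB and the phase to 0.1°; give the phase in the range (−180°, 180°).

At s = jω = j4447:
zero (s+500): 500 + j4447 → |·| = √(500²+4447²) = √20025809 ≈ 4475, ∠ = arctan(4447/500) ≈ 83.58°
pole (s+100): 100 + j4447 → |·| = √(100²+4447²) = √19785809 ≈ 4448.1, ∠ = arctan(4447/100) ≈ 88.71°
pole (s+200): 200 + j4447 → |·| = √(200²+4447²) = √19815809 ≈ 4451.5, ∠ = arctan(4447/200) ≈ 87.42°
pole (s+2000): 2000 + j4447 → |·| = √(2000²+4447²) = √23775809 ≈ 4876, ∠ = arctan(4447/2000) ≈ 65.78°
|H| = 200 · 4475 / 9.6548e+10 ≈ 9.27e-06
Gain = 20 log₁₀(9.27e-06) ≈ -100.66 dB
∠H = 83.58° − 241.91° = -158.33°

-100.7 dB, -158.3°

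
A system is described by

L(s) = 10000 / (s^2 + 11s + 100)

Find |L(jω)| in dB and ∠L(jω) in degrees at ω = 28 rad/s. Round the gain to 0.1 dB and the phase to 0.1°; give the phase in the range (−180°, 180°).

At s = jω = j28:
quadratic: (j28)² + 11·j28 + 100 = -684 + j308 → |·| ≈ 750.15, ∠ ≈ 155.76°
|L| = 10000 / 750.15 ≈ 13.331
Gain = 20 log₁₀(13.331) ≈ 22.50 dB
∠L = 0.00° − 155.76° = -155.76°

22.5 dB, -155.8°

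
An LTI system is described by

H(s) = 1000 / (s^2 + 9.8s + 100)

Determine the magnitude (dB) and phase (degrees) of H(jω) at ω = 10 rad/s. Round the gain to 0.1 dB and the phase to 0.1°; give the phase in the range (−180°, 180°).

At s = jω = j10:
quadratic: (j10)² + 9.8·j10 + 100 = 0 + j98 → |·| ≈ 98, ∠ ≈ 90.00°
|H| = 1000 / 98 ≈ 10.204
Gain = 20 log₁₀(10.204) ≈ 20.18 dB
∠H = 0.00° − 90.00° = -90.00°

20.2 dB, -90.0°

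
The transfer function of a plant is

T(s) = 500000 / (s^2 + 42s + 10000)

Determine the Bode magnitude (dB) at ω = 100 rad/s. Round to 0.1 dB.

41.5 dB

At s = jω = j100:
quadratic: (j100)² + 42·j100 + 10000 = 0 + j4200 → |·| ≈ 4200, ∠ ≈ 90.00°
|T| = 500000 / 4200 ≈ 119.05
Gain = 20 log₁₀(119.05) ≈ 41.51 dB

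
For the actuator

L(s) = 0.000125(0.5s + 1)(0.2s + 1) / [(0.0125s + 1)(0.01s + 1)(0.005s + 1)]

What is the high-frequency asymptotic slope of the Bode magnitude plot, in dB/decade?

Each pole contributes −20 dB/decade at high frequency; each zero contributes +20 dB/decade.
Net: 2 zero(s) − 3 pole(s) → -20 dB/decade.

-20 dB/decade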